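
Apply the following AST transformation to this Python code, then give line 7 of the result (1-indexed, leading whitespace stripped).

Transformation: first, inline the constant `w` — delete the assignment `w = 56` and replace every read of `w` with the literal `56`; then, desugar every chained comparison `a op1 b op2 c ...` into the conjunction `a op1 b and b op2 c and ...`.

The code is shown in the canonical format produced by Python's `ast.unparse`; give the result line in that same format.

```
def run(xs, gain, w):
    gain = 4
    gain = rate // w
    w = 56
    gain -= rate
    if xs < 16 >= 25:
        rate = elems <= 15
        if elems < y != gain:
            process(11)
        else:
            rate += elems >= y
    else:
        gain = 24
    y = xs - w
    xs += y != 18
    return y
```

Transformed code:
def run(xs, gain, w):
    gain = 4
    gain = rate // 56
    gain -= rate
    if xs < 16 and 16 >= 25:
        rate = elems <= 15
        if elems < y and y != gain:
            process(11)
        else:
            rate += elems >= y
    else:
        gain = 24
    y = xs - 56
    xs += y != 18
    return y

if elems < y and y != gain:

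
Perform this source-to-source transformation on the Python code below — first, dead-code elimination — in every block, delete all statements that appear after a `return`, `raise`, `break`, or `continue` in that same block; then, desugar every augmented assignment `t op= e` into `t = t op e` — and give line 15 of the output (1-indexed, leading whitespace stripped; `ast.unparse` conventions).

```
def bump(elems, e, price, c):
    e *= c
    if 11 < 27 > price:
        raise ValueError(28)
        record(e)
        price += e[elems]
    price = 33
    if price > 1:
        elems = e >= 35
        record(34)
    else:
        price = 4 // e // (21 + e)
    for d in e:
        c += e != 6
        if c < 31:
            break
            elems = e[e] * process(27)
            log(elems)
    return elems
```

return elems

Transformed code:
def bump(elems, e, price, c):
    e = e * c
    if 11 < 27 > price:
        raise ValueError(28)
    price = 33
    if price > 1:
        elems = e >= 35
        record(34)
    else:
        price = 4 // e // (21 + e)
    for d in e:
        c = c + (e != 6)
        if c < 31:
            break
    return elems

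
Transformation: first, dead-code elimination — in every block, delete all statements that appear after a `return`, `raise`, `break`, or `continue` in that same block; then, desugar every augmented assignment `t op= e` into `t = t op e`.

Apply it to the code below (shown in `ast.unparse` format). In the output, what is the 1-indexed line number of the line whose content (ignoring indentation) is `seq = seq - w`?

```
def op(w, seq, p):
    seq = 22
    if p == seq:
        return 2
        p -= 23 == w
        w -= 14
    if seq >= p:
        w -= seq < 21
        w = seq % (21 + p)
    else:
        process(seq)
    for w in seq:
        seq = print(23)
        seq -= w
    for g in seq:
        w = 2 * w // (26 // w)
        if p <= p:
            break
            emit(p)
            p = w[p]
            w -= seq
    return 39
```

12

Transformed code:
def op(w, seq, p):
    seq = 22
    if p == seq:
        return 2
    if seq >= p:
        w = w - (seq < 21)
        w = seq % (21 + p)
    else:
        process(seq)
    for w in seq:
        seq = print(23)
        seq = seq - w
    for g in seq:
        w = 2 * w // (26 // w)
        if p <= p:
            break
    return 39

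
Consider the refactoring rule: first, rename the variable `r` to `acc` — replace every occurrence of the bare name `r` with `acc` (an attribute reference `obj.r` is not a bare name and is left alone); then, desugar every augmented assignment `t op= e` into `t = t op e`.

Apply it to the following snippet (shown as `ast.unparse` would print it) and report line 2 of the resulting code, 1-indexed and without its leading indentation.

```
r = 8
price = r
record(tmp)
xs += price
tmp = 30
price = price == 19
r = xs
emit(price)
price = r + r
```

price = acc

Transformed code:
acc = 8
price = acc
record(tmp)
xs = xs + price
tmp = 30
price = price == 19
acc = xs
emit(price)
price = acc + acc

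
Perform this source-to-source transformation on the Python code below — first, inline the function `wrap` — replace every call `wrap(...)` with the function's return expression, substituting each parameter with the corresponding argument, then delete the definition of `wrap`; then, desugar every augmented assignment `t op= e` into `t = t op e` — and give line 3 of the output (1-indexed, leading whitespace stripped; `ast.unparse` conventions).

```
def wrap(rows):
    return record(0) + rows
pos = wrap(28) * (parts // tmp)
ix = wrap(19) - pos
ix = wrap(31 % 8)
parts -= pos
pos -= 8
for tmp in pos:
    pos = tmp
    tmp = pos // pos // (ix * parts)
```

ix = record(0) + 31 % 8

Transformed code:
pos = (record(0) + 28) * (parts // tmp)
ix = record(0) + 19 - pos
ix = record(0) + 31 % 8
parts = parts - pos
pos = pos - 8
for tmp in pos:
    pos = tmp
    tmp = pos // pos // (ix * parts)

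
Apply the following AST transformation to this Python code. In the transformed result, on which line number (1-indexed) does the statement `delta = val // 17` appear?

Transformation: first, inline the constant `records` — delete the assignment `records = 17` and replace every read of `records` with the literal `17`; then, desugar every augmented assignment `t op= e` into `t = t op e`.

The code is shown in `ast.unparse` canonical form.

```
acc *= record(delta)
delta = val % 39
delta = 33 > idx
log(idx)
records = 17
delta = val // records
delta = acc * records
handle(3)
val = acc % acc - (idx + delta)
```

Transformed code:
acc = acc * record(delta)
delta = val % 39
delta = 33 > idx
log(idx)
delta = val // 17
delta = acc * 17
handle(3)
val = acc % acc - (idx + delta)

5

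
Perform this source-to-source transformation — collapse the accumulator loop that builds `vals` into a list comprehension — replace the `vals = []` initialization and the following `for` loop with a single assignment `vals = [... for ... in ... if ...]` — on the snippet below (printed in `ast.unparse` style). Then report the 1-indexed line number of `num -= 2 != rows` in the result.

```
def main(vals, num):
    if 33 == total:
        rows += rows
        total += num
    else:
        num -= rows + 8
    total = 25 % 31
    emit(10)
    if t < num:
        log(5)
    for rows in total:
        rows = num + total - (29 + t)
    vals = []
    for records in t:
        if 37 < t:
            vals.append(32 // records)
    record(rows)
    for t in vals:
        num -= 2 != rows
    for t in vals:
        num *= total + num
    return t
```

16

Transformed code:
def main(vals, num):
    if 33 == total:
        rows += rows
        total += num
    else:
        num -= rows + 8
    total = 25 % 31
    emit(10)
    if t < num:
        log(5)
    for rows in total:
        rows = num + total - (29 + t)
    vals = [32 // records for records in t if 37 < t]
    record(rows)
    for t in vals:
        num -= 2 != rows
    for t in vals:
        num *= total + num
    return t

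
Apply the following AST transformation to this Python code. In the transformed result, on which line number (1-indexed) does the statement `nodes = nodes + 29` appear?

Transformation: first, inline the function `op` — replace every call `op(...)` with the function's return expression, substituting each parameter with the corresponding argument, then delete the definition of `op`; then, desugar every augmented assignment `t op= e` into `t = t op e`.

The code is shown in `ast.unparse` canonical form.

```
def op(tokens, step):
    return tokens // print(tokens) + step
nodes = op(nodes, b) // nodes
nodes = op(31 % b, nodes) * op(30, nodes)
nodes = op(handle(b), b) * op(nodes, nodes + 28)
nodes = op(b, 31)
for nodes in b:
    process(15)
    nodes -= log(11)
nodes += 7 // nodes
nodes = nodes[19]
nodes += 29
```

10

Transformed code:
nodes = (nodes // print(nodes) + b) // nodes
nodes = (31 % b // print(31 % b) + nodes) * (30 // print(30) + nodes)
nodes = (handle(b) // print(handle(b)) + b) * (nodes // print(nodes) + (nodes + 28))
nodes = b // print(b) + 31
for nodes in b:
    process(15)
    nodes = nodes - log(11)
nodes = nodes + 7 // nodes
nodes = nodes[19]
nodes = nodes + 29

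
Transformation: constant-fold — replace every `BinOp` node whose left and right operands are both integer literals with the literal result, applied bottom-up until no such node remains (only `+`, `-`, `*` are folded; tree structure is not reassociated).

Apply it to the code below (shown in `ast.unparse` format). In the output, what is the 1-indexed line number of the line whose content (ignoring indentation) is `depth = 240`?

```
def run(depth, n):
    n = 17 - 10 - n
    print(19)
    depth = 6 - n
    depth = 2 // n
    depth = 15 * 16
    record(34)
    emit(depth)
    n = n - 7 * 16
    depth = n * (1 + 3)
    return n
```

Transformed code:
def run(depth, n):
    n = 7 - n
    print(19)
    depth = 6 - n
    depth = 2 // n
    depth = 240
    record(34)
    emit(depth)
    n = n - 112
    depth = n * 4
    return n

6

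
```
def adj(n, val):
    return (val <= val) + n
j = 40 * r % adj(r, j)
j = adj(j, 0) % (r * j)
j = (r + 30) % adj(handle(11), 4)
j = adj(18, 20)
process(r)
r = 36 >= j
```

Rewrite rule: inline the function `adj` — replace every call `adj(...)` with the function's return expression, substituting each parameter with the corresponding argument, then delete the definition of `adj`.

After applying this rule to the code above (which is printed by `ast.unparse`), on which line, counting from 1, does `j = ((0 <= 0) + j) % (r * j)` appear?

2

Transformed code:
j = 40 * r % ((j <= j) + r)
j = ((0 <= 0) + j) % (r * j)
j = (r + 30) % ((4 <= 4) + handle(11))
j = (20 <= 20) + 18
process(r)
r = 36 >= j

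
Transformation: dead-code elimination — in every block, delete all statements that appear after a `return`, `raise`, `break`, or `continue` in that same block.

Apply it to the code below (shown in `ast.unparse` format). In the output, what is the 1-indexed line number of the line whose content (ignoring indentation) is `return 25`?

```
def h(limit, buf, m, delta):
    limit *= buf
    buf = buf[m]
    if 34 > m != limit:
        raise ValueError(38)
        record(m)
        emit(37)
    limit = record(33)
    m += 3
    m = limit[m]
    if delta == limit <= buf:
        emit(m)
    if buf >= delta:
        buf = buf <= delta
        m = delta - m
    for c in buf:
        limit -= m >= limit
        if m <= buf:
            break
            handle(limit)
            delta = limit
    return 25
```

Transformed code:
def h(limit, buf, m, delta):
    limit *= buf
    buf = buf[m]
    if 34 > m != limit:
        raise ValueError(38)
    limit = record(33)
    m += 3
    m = limit[m]
    if delta == limit <= buf:
        emit(m)
    if buf >= delta:
        buf = buf <= delta
        m = delta - m
    for c in buf:
        limit -= m >= limit
        if m <= buf:
            break
    return 25

18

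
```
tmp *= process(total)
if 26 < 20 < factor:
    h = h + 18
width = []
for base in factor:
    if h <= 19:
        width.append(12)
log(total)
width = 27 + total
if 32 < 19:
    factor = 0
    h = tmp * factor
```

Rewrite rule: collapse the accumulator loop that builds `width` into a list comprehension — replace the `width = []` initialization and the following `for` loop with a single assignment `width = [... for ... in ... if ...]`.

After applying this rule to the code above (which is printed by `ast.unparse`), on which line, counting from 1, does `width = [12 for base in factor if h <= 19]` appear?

Transformed code:
tmp *= process(total)
if 26 < 20 < factor:
    h = h + 18
width = [12 for base in factor if h <= 19]
log(total)
width = 27 + total
if 32 < 19:
    factor = 0
    h = tmp * factor

4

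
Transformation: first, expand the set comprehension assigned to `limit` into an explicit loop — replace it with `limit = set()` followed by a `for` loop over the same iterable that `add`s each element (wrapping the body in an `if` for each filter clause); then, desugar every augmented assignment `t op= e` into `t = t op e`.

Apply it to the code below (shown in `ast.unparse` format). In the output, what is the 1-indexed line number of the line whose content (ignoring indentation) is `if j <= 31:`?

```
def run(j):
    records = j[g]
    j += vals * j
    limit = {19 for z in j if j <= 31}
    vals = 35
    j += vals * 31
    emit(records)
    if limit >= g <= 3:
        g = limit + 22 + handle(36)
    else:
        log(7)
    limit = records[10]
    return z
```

Transformed code:
def run(j):
    records = j[g]
    j = j + vals * j
    limit = set()
    for z in j:
        if j <= 31:
            limit.add(19)
    vals = 35
    j = j + vals * 31
    emit(records)
    if limit >= g <= 3:
        g = limit + 22 + handle(36)
    else:
        log(7)
    limit = records[10]
    return z

6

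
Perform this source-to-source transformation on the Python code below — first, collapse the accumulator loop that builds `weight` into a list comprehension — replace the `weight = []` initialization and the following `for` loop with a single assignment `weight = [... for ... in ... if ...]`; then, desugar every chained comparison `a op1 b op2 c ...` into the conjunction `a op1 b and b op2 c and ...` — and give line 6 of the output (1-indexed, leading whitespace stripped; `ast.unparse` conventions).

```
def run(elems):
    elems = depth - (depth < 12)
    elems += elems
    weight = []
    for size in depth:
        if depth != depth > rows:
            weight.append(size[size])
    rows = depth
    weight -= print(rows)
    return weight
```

weight -= print(rows)

Transformed code:
def run(elems):
    elems = depth - (depth < 12)
    elems += elems
    weight = [size[size] for size in depth if depth != depth and depth > rows]
    rows = depth
    weight -= print(rows)
    return weight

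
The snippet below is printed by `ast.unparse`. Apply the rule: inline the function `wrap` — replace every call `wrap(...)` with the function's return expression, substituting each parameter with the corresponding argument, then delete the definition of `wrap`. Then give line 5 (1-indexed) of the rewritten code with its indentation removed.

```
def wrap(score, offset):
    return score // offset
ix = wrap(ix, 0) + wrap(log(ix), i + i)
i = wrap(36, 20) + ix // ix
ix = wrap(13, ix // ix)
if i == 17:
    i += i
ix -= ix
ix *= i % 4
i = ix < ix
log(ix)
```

Transformed code:
ix = ix // 0 + log(ix) // (i + i)
i = 36 // 20 + ix // ix
ix = 13 // (ix // ix)
if i == 17:
    i += i
ix -= ix
ix *= i % 4
i = ix < ix
log(ix)

i += i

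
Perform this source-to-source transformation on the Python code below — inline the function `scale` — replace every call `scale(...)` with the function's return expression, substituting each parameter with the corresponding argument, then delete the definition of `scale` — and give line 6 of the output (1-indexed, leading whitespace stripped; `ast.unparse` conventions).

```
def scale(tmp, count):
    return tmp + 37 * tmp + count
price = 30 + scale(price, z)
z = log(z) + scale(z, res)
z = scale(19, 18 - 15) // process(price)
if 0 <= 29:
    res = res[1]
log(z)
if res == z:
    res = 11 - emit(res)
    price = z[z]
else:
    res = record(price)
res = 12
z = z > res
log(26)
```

Transformed code:
price = 30 + (price + 37 * price + z)
z = log(z) + (z + 37 * z + res)
z = (19 + 37 * 19 + (18 - 15)) // process(price)
if 0 <= 29:
    res = res[1]
log(z)
if res == z:
    res = 11 - emit(res)
    price = z[z]
else:
    res = record(price)
res = 12
z = z > res
log(26)

log(z)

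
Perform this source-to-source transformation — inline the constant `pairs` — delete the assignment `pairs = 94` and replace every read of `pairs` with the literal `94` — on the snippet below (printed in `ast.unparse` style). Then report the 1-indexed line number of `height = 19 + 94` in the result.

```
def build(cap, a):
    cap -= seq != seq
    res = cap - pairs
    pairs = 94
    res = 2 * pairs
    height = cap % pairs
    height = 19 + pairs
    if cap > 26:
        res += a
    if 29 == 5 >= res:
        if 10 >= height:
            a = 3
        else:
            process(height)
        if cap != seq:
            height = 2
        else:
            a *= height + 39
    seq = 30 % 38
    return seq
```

6

Transformed code:
def build(cap, a):
    cap -= seq != seq
    res = cap - 94
    res = 2 * 94
    height = cap % 94
    height = 19 + 94
    if cap > 26:
        res += a
    if 29 == 5 >= res:
        if 10 >= height:
            a = 3
        else:
            process(height)
        if cap != seq:
            height = 2
        else:
            a *= height + 39
    seq = 30 % 38
    return seq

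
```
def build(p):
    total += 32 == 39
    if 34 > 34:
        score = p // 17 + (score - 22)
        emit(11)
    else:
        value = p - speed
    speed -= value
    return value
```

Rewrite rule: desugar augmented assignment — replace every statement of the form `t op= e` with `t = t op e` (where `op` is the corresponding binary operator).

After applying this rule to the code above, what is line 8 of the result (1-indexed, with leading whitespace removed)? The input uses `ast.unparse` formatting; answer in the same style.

speed = speed - value

Transformed code:
def build(p):
    total = total + (32 == 39)
    if 34 > 34:
        score = p // 17 + (score - 22)
        emit(11)
    else:
        value = p - speed
    speed = speed - value
    return value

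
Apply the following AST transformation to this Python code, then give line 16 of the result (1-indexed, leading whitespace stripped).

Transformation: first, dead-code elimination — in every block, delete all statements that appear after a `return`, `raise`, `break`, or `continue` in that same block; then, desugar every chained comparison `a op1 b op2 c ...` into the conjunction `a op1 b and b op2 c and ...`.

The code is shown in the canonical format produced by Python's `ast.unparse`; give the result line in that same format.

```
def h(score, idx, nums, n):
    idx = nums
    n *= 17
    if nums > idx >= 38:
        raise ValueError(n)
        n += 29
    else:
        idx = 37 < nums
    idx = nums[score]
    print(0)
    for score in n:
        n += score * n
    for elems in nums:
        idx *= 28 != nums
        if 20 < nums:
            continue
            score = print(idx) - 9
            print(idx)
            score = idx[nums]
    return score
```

return score

Transformed code:
def h(score, idx, nums, n):
    idx = nums
    n *= 17
    if nums > idx and idx >= 38:
        raise ValueError(n)
    else:
        idx = 37 < nums
    idx = nums[score]
    print(0)
    for score in n:
        n += score * n
    for elems in nums:
        idx *= 28 != nums
        if 20 < nums:
            continue
    return score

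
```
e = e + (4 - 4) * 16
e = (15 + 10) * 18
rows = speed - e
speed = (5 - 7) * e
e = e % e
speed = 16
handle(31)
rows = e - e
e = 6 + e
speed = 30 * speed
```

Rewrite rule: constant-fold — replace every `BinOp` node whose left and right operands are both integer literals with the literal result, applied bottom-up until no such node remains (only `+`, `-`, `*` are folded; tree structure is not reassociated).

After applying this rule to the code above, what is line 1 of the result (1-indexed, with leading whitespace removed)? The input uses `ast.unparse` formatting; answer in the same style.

Transformed code:
e = e + 0
e = 450
rows = speed - e
speed = -2 * e
e = e % e
speed = 16
handle(31)
rows = e - e
e = 6 + e
speed = 30 * speed

e = e + 0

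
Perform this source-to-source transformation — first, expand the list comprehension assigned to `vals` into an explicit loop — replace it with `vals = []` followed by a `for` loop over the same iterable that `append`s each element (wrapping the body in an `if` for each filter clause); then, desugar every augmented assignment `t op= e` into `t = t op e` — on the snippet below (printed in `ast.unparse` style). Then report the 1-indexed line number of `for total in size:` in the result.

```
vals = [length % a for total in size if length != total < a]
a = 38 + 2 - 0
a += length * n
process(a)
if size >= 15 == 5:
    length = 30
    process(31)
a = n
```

Transformed code:
vals = []
for total in size:
    if length != total < a:
        vals.append(length % a)
a = 38 + 2 - 0
a = a + length * n
process(a)
if size >= 15 == 5:
    length = 30
    process(31)
a = n

2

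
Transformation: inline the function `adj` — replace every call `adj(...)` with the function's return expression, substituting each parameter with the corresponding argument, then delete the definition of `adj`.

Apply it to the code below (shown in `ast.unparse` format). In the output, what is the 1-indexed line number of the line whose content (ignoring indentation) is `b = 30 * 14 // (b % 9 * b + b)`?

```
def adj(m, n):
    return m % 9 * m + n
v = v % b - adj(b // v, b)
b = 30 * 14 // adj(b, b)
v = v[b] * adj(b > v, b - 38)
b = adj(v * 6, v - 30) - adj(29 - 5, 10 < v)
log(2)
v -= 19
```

Transformed code:
v = v % b - (b // v % 9 * (b // v) + b)
b = 30 * 14 // (b % 9 * b + b)
v = v[b] * ((b > v) % 9 * (b > v) + (b - 38))
b = v * 6 % 9 * (v * 6) + (v - 30) - ((29 - 5) % 9 * (29 - 5) + (10 < v))
log(2)
v -= 19

2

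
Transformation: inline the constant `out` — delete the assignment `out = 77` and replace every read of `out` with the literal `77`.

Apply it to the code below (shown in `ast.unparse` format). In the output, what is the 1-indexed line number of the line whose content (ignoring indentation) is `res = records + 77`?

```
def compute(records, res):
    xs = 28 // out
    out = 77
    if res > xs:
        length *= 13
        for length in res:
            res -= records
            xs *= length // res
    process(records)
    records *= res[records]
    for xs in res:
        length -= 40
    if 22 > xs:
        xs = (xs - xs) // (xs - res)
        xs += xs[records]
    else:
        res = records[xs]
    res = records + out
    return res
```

17

Transformed code:
def compute(records, res):
    xs = 28 // 77
    if res > xs:
        length *= 13
        for length in res:
            res -= records
            xs *= length // res
    process(records)
    records *= res[records]
    for xs in res:
        length -= 40
    if 22 > xs:
        xs = (xs - xs) // (xs - res)
        xs += xs[records]
    else:
        res = records[xs]
    res = records + 77
    return res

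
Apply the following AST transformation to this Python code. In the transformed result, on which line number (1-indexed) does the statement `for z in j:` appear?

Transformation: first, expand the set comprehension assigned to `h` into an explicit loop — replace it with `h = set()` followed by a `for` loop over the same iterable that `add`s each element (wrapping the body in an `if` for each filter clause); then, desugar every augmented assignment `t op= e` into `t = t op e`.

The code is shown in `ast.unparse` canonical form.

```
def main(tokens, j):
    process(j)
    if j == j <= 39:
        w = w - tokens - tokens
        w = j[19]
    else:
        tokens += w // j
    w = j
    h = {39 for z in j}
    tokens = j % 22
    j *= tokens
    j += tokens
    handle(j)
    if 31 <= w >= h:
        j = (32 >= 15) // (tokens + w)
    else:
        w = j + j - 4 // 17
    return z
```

10

Transformed code:
def main(tokens, j):
    process(j)
    if j == j <= 39:
        w = w - tokens - tokens
        w = j[19]
    else:
        tokens = tokens + w // j
    w = j
    h = set()
    for z in j:
        h.add(39)
    tokens = j % 22
    j = j * tokens
    j = j + tokens
    handle(j)
    if 31 <= w >= h:
        j = (32 >= 15) // (tokens + w)
    else:
        w = j + j - 4 // 17
    return z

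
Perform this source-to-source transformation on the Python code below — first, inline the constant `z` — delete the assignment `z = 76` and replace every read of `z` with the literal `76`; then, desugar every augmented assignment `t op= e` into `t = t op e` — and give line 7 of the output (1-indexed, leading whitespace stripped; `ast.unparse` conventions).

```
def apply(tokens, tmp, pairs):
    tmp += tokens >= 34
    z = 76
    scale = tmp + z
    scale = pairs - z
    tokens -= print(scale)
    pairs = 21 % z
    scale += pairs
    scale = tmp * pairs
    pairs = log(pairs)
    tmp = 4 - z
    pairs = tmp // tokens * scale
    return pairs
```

scale = scale + pairs

Transformed code:
def apply(tokens, tmp, pairs):
    tmp = tmp + (tokens >= 34)
    scale = tmp + 76
    scale = pairs - 76
    tokens = tokens - print(scale)
    pairs = 21 % 76
    scale = scale + pairs
    scale = tmp * pairs
    pairs = log(pairs)
    tmp = 4 - 76
    pairs = tmp // tokens * scale
    return pairs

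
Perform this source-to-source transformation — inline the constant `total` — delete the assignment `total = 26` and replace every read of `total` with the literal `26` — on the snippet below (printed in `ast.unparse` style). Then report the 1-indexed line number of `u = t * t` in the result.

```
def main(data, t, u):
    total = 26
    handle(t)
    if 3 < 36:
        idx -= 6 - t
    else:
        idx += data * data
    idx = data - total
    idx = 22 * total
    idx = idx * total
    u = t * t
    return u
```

Transformed code:
def main(data, t, u):
    handle(t)
    if 3 < 36:
        idx -= 6 - t
    else:
        idx += data * data
    idx = data - 26
    idx = 22 * 26
    idx = idx * 26
    u = t * t
    return u

10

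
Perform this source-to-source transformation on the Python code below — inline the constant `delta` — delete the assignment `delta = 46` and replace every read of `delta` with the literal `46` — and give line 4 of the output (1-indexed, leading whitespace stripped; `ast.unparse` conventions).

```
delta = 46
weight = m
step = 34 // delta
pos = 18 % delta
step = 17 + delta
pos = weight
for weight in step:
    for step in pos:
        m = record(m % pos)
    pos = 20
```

Transformed code:
weight = m
step = 34 // 46
pos = 18 % 46
step = 17 + 46
pos = weight
for weight in step:
    for step in pos:
        m = record(m % pos)
    pos = 20

step = 17 + 46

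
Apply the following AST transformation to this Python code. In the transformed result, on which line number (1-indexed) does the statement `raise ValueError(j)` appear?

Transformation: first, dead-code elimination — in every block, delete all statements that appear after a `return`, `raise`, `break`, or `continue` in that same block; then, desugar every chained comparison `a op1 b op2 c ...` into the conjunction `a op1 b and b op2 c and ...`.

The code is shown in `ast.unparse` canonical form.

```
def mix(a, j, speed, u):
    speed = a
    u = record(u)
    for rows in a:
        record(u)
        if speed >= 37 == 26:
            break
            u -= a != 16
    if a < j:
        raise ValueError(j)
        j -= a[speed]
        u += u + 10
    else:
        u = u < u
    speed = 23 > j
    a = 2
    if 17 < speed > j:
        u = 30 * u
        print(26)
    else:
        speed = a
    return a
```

Transformed code:
def mix(a, j, speed, u):
    speed = a
    u = record(u)
    for rows in a:
        record(u)
        if speed >= 37 and 37 == 26:
            break
    if a < j:
        raise ValueError(j)
    else:
        u = u < u
    speed = 23 > j
    a = 2
    if 17 < speed and speed > j:
        u = 30 * u
        print(26)
    else:
        speed = a
    return a

9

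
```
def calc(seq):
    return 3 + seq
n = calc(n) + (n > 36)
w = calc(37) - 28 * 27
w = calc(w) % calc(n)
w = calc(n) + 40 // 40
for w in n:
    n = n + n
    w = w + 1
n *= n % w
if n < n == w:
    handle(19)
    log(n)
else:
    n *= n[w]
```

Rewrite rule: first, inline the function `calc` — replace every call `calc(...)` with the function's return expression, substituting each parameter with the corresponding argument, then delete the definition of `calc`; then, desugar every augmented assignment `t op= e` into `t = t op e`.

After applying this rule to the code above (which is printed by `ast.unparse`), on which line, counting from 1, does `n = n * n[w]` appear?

13

Transformed code:
n = 3 + n + (n > 36)
w = 3 + 37 - 28 * 27
w = (3 + w) % (3 + n)
w = 3 + n + 40 // 40
for w in n:
    n = n + n
    w = w + 1
n = n * (n % w)
if n < n == w:
    handle(19)
    log(n)
else:
    n = n * n[w]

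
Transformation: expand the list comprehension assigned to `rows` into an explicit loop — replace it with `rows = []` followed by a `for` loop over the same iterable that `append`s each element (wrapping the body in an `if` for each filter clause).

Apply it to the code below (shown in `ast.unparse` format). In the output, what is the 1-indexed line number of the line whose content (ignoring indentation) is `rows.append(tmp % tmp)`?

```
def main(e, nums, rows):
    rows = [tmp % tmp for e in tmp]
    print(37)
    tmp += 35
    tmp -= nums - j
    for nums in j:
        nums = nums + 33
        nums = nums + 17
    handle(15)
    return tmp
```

4

Transformed code:
def main(e, nums, rows):
    rows = []
    for e in tmp:
        rows.append(tmp % tmp)
    print(37)
    tmp += 35
    tmp -= nums - j
    for nums in j:
        nums = nums + 33
        nums = nums + 17
    handle(15)
    return tmp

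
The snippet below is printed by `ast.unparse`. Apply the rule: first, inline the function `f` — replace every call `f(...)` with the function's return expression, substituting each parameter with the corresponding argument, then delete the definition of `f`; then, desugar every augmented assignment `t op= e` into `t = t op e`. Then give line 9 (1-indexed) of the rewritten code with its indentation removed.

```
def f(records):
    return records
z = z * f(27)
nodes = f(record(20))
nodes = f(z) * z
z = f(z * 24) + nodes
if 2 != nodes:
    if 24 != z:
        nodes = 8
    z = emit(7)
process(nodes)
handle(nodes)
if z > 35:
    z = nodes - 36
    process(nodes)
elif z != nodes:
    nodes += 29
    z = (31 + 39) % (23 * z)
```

Transformed code:
z = z * 27
nodes = record(20)
nodes = z * z
z = z * 24 + nodes
if 2 != nodes:
    if 24 != z:
        nodes = 8
    z = emit(7)
process(nodes)
handle(nodes)
if z > 35:
    z = nodes - 36
    process(nodes)
elif z != nodes:
    nodes = nodes + 29
    z = (31 + 39) % (23 * z)

process(nodes)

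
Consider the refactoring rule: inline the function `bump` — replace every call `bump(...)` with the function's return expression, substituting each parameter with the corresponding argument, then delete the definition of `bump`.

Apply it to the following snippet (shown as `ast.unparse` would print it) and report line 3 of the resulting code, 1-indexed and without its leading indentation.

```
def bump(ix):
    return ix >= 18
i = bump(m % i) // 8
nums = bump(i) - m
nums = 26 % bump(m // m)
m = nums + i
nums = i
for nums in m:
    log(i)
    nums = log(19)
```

Transformed code:
i = (m % i >= 18) // 8
nums = (i >= 18) - m
nums = 26 % (m // m >= 18)
m = nums + i
nums = i
for nums in m:
    log(i)
    nums = log(19)

nums = 26 % (m // m >= 18)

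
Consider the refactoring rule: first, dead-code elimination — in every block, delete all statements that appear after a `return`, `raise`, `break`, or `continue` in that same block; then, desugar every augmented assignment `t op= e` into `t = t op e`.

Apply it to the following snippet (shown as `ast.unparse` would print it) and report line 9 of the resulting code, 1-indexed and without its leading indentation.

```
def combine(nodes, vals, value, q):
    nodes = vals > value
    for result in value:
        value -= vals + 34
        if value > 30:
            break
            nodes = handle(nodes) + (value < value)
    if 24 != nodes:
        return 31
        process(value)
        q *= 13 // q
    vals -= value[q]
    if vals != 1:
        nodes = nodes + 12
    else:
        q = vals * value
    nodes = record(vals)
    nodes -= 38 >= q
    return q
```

Transformed code:
def combine(nodes, vals, value, q):
    nodes = vals > value
    for result in value:
        value = value - (vals + 34)
        if value > 30:
            break
    if 24 != nodes:
        return 31
    vals = vals - value[q]
    if vals != 1:
        nodes = nodes + 12
    else:
        q = vals * value
    nodes = record(vals)
    nodes = nodes - (38 >= q)
    return q

vals = vals - value[q]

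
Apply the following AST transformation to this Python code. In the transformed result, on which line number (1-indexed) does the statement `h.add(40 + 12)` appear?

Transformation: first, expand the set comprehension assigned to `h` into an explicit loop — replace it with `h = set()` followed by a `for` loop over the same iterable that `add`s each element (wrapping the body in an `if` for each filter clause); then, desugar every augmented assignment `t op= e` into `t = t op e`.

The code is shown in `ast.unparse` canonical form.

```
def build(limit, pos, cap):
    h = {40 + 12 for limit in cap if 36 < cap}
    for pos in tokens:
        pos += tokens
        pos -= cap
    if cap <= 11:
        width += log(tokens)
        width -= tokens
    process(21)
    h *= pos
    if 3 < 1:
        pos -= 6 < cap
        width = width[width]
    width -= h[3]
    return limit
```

5

Transformed code:
def build(limit, pos, cap):
    h = set()
    for limit in cap:
        if 36 < cap:
            h.add(40 + 12)
    for pos in tokens:
        pos = pos + tokens
        pos = pos - cap
    if cap <= 11:
        width = width + log(tokens)
        width = width - tokens
    process(21)
    h = h * pos
    if 3 < 1:
        pos = pos - (6 < cap)
        width = width[width]
    width = width - h[3]
    return limit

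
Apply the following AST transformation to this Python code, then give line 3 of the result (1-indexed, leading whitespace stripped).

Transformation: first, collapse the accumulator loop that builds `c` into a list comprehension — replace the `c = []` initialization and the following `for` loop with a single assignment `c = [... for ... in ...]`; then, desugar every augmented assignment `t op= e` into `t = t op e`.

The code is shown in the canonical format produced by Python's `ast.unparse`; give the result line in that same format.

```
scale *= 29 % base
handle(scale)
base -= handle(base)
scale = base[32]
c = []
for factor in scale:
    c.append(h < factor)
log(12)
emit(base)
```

Transformed code:
scale = scale * (29 % base)
handle(scale)
base = base - handle(base)
scale = base[32]
c = [h < factor for factor in scale]
log(12)
emit(base)

base = base - handle(base)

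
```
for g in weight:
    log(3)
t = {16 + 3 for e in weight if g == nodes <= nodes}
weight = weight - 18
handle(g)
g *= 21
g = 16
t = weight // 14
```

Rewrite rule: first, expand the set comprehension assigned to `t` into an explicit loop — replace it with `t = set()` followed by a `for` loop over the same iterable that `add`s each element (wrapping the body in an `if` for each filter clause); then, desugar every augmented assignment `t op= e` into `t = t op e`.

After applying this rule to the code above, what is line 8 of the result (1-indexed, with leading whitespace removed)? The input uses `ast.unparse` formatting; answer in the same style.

handle(g)

Transformed code:
for g in weight:
    log(3)
t = set()
for e in weight:
    if g == nodes <= nodes:
        t.add(16 + 3)
weight = weight - 18
handle(g)
g = g * 21
g = 16
t = weight // 14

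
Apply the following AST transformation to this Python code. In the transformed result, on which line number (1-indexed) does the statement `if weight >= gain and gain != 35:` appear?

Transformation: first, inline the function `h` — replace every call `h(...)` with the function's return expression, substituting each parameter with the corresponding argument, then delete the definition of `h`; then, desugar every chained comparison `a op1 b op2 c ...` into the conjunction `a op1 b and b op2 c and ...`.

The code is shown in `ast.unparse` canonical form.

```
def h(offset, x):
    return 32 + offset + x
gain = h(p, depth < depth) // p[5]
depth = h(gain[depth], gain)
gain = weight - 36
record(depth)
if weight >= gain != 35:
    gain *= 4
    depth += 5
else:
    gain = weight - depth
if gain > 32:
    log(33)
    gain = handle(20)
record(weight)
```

Transformed code:
gain = (32 + p + (depth < depth)) // p[5]
depth = 32 + gain[depth] + gain
gain = weight - 36
record(depth)
if weight >= gain and gain != 35:
    gain *= 4
    depth += 5
else:
    gain = weight - depth
if gain > 32:
    log(33)
    gain = handle(20)
record(weight)

5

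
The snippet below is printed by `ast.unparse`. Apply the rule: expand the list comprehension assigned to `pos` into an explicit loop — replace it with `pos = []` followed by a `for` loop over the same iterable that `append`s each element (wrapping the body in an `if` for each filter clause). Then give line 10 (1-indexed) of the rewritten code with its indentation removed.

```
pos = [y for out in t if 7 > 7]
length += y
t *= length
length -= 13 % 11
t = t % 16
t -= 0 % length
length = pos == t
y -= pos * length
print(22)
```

Transformed code:
pos = []
for out in t:
    if 7 > 7:
        pos.append(y)
length += y
t *= length
length -= 13 % 11
t = t % 16
t -= 0 % length
length = pos == t
y -= pos * length
print(22)

length = pos == t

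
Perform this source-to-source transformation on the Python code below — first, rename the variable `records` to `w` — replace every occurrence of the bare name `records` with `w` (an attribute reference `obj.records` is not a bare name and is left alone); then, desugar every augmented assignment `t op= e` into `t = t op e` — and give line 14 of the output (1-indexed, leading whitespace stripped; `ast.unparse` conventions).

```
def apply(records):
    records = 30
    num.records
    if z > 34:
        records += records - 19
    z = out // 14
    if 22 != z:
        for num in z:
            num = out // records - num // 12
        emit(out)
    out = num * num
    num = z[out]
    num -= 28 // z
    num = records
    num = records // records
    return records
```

num = w

Transformed code:
def apply(w):
    w = 30
    num.records
    if z > 34:
        w = w + (w - 19)
    z = out // 14
    if 22 != z:
        for num in z:
            num = out // w - num // 12
        emit(out)
    out = num * num
    num = z[out]
    num = num - 28 // z
    num = w
    num = w // w
    return w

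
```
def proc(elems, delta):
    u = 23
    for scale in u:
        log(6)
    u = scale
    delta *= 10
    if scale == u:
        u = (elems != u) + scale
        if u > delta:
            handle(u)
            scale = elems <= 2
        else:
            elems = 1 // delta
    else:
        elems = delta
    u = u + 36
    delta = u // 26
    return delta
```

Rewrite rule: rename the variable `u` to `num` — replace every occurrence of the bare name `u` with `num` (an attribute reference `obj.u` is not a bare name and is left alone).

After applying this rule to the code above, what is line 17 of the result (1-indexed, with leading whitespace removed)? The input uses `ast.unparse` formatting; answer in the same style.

delta = num // 26

Transformed code:
def proc(elems, delta):
    num = 23
    for scale in num:
        log(6)
    num = scale
    delta *= 10
    if scale == num:
        num = (elems != num) + scale
        if num > delta:
            handle(num)
            scale = elems <= 2
        else:
            elems = 1 // delta
    else:
        elems = delta
    num = num + 36
    delta = num // 26
    return delta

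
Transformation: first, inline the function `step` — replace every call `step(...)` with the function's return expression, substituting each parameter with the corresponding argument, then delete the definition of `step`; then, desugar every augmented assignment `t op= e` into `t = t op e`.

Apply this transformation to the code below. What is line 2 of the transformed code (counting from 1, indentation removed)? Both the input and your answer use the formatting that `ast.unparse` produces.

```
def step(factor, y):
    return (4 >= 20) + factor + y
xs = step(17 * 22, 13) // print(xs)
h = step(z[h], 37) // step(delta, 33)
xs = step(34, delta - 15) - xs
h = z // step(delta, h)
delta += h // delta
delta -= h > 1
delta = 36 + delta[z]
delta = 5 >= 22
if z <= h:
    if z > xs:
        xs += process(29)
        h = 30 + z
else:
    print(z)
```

h = ((4 >= 20) + z[h] + 37) // ((4 >= 20) + delta + 33)

Transformed code:
xs = ((4 >= 20) + 17 * 22 + 13) // print(xs)
h = ((4 >= 20) + z[h] + 37) // ((4 >= 20) + delta + 33)
xs = (4 >= 20) + 34 + (delta - 15) - xs
h = z // ((4 >= 20) + delta + h)
delta = delta + h // delta
delta = delta - (h > 1)
delta = 36 + delta[z]
delta = 5 >= 22
if z <= h:
    if z > xs:
        xs = xs + process(29)
        h = 30 + z
else:
    print(z)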